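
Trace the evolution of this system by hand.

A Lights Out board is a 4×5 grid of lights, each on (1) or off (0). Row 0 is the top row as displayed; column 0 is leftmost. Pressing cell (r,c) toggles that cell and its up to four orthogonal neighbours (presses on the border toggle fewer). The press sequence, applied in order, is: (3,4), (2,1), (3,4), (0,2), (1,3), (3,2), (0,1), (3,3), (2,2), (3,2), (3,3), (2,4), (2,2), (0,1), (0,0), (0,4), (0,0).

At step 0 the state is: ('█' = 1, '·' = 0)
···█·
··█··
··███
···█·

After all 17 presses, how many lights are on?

13

0) ···█·
··█··
··███
···█·
1) ···█·
··█··
··██·
····█
2) ···█·
·██··
██·█·
·█··█
3) ···█·
·██··
██·██
·█·█·
4) ·██··
·█···
██·██
·█·█·
5) ·███·
·████
██··█
·█·█·
6) ·███·
·████
███·█
··█··
7) █··█·
··███
███·█
··█··
8) █··█·
··███
█████
···██
9) █··█·
···██
█···█
··███
10) █··█·
···██
█·█·█
·█··█
11) █··█·
···██
█·███
·███·
12) █··█·
···█·
█·█··
·████
13) █··█·
··██·
██·█·
·█·██
14) ·███·
·███·
██·█·
·█·██
15) █·██·
████·
██·█·
·█·██
16) █·█·█
█████
██·█·
·█·██
17) ·██·█
·████
██·█·
·█·██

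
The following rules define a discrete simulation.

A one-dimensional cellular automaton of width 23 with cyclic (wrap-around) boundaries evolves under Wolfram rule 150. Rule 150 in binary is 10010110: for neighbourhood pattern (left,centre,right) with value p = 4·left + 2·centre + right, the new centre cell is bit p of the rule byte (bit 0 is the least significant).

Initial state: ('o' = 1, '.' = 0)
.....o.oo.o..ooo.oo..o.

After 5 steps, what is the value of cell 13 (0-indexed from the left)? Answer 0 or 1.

[0] .....o.oo.o..ooo.oo..o.
[1] ....oo....ooo.o....oooo
[2] o..o..o..o.o..oo..o.oo.
[3] oooooooooo.ooo..ooo....
[4] .oooooooo...o.oo.o.o..o
[5] ..oooooo.o.oo....o.oooo

0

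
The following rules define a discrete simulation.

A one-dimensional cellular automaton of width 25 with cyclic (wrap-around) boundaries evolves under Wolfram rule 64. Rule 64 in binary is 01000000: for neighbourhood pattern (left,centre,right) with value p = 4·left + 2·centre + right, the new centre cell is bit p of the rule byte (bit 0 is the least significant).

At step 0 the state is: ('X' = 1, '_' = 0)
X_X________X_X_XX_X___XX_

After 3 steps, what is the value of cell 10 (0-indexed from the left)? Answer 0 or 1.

0

gen 0: X_X________X_X_XX_X___XX_
gen 1: ________________X______X_
gen 2: _________________________
gen 3: _________________________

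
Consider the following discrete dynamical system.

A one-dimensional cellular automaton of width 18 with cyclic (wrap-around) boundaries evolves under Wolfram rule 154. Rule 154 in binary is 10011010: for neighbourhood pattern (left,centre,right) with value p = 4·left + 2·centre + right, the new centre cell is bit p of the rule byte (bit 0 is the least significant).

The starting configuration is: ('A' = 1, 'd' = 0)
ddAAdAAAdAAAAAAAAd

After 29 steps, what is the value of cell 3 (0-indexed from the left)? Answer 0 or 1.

1

t=0: ddAAdAAAdAAAAAAAAd
t=1: dAAddAAddAAAAAAAdA
t=2: dAdAAAdAAAAAAAAddd
t=3: AddAAddAAAAAAAdAdd
t=4: dAAAdAAAAAAAAdddAA
t=5: dAAddAAAAAAAdAdAAd
t=6: AAdAAAAAAAAddddAdA
t=7: AddAAAAAAAdAddAddA
t=8: dAAAAAAAAdddAAdAAA
t=9: dAAAAAAAdAdAAddAAd
t=10: AAAAAAAddddAdAAAdA
t=11: AAAAAAdAddAddAAddA
t=12: AAAAAdddAAdAAAdAAA
t=13: AAAAdAdAAddAAddAAA
t=14: AAAddddAdAAAdAAAAA
t=15: AAdAddAddAAddAAAAA
t=16: AdddAAdAAAdAAAAAAA
t=17: dAdAAddAAddAAAAAAA
t=18: dddAdAAAdAAAAAAAAd
t=19: ddAddAAddAAAAAAAdA
t=20: AAdAAAdAAAAAAAAddd
t=21: AddAAddAAAAAAAdAdA
t=22: dAAAdAAAAAAAAddddA
t=23: dAAddAAAAAAAdAddAd
t=24: AAdAAAAAAAAdddAAdA
t=25: AddAAAAAAAdAdAAddA
t=26: dAAAAAAAAddddAdAAA
t=27: dAAAAAAAdAddAddAAd
t=28: AAAAAAAdddAAdAAAdA
t=29: AAAAAAdAdAAddAAddA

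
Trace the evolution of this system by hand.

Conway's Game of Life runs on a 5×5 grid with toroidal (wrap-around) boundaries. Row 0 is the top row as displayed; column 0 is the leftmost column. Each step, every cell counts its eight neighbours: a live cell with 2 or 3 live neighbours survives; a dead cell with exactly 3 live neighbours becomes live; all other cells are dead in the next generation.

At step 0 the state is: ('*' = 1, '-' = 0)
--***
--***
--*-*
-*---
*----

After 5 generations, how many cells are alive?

3

step 0: --***
--***
--*-*
-*---
*----
step 1: ***--
**---
***-*
**---
*****
step 2: -----
---*-
--*-*
-----
---*-
step 3: -----
---*-
---*-
---*-
-----
step 4: -----
-----
--***
-----
-----
step 5: -----
---*-
---*-
---*-
-----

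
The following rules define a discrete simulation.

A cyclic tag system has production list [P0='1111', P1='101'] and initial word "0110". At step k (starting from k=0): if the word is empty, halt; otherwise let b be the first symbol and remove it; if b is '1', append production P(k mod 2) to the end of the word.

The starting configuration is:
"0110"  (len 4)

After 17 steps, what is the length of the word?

gen 0: "0110"  (len 4)
gen 1: "110"  (len 3)
gen 2: "10101"  (len 5)
gen 3: "01011111"  (len 8)
gen 4: "1011111"  (len 7)
gen 5: "0111111111"  (len 10)
gen 6: "111111111"  (len 9)
gen 7: "111111111111"  (len 12)
gen 8: "11111111111101"  (len 14)
gen 9: "11111111111011111"  (len 17)
gen 10: "1111111111011111101"  (len 19)
gen 11: "1111111110111111011111"  (len 22)
gen 12: "111111110111111011111101"  (len 24)
gen 13: "111111101111110111111011111"  (len 27)
gen 14: "11111101111110111111011111101"  (len 29)
gen 15: "11111011111101111110111111011111"  (len 32)
gen 16: "1111011111101111110111111011111101"  (len 34)
gen 17: "1110111111011111101111110111111011111"  (len 37)

37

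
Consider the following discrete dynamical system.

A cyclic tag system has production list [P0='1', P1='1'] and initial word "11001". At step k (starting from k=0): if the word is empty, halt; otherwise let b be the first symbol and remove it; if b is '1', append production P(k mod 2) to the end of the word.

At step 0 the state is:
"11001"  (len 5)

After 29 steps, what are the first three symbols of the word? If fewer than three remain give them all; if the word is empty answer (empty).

gen 0: "11001"  (len 5)
gen 1: "10011"  (len 5)
gen 2: "00111"  (len 5)
gen 3: "0111"  (len 4)
gen 4: "111"  (len 3)
gen 5: "111"  (len 3)
gen 6: "111"  (len 3)
gen 7: "111"  (len 3)
gen 8: "111"  (len 3)
gen 9: "111"  (len 3)
gen 10: "111"  (len 3)
gen 11: "111"  (len 3)
gen 12: "111"  (len 3)
gen 13: "111"  (len 3)
gen 14: "111"  (len 3)
gen 15: "111"  (len 3)
gen 16: "111"  (len 3)
gen 17: "111"  (len 3)
gen 18: "111"  (len 3)
gen 19: "111"  (len 3)
gen 20: "111"  (len 3)
gen 21: "111"  (len 3)
gen 22: "111"  (len 3)
gen 23: "111"  (len 3)
gen 24: "111"  (len 3)
gen 25: "111"  (len 3)
gen 26: "111"  (len 3)
gen 27: "111"  (len 3)
gen 28: "111"  (len 3)
gen 29: "111"  (len 3)

111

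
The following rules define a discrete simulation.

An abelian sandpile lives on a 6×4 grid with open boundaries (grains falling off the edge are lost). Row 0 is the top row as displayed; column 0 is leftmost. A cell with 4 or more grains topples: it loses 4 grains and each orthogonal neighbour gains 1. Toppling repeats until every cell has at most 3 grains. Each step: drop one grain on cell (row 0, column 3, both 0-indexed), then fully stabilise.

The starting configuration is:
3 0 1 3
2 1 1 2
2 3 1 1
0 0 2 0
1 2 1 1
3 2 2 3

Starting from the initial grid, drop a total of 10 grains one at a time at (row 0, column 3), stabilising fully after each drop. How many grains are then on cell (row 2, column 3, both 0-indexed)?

2

t=0: 3 0 1 3
2 1 1 2
2 3 1 1
0 0 2 0
1 2 1 1
3 2 2 3
t=1: 3 0 2 0
2 1 1 3
2 3 1 1
0 0 2 0
1 2 1 1
3 2 2 3
t=2: 3 0 2 1
2 1 1 3
2 3 1 1
0 0 2 0
1 2 1 1
3 2 2 3
t=3: 3 0 2 2
2 1 1 3
2 3 1 1
0 0 2 0
1 2 1 1
3 2 2 3
t=4: 3 0 2 3
2 1 1 3
2 3 1 1
0 0 2 0
1 2 1 1
3 2 2 3
t=5: 3 0 3 1
2 1 2 0
2 3 1 2
0 0 2 0
1 2 1 1
3 2 2 3
t=6: 3 0 3 2
2 1 2 0
2 3 1 2
0 0 2 0
1 2 1 1
3 2 2 3
t=7: 3 0 3 3
2 1 2 0
2 3 1 2
0 0 2 0
1 2 1 1
3 2 2 3
t=8: 3 1 0 1
2 1 3 1
2 3 1 2
0 0 2 0
1 2 1 1
3 2 2 3
t=9: 3 1 0 2
2 1 3 1
2 3 1 2
0 0 2 0
1 2 1 1
3 2 2 3
t=10: 3 1 0 3
2 1 3 1
2 3 1 2
0 0 2 0
1 2 1 1
3 2 2 3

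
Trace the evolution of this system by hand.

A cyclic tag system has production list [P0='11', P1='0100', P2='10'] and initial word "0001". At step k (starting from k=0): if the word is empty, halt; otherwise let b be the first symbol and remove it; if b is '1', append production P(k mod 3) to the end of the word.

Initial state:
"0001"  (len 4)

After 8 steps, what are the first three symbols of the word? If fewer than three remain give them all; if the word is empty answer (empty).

001

k=0  "0001"  (len 4)
k=1  "001"  (len 3)
k=2  "01"  (len 2)
k=3  "1"  (len 1)
k=4  "11"  (len 2)
k=5  "10100"  (len 5)
k=6  "010010"  (len 6)
k=7  "10010"  (len 5)
k=8  "00100100"  (len 8)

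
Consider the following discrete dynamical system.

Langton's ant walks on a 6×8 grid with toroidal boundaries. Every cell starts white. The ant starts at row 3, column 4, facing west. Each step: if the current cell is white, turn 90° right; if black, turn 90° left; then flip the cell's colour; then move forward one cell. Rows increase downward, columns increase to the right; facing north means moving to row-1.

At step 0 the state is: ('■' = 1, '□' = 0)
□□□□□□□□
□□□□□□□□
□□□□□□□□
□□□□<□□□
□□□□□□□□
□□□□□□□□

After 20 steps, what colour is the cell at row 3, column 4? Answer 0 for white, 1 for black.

0

step 0: □□□□□□□□
□□□□□□□□
□□□□□□□□
□□□□<□□□
□□□□□□□□
□□□□□□□□
step 1: □□□□□□□□
□□□□□□□□
□□□□^□□□
□□□□■□□□
□□□□□□□□
□□□□□□□□
step 2: □□□□□□□□
□□□□□□□□
□□□□■>□□
□□□□■□□□
□□□□□□□□
□□□□□□□□
step 3: □□□□□□□□
□□□□□□□□
□□□□■■□□
□□□□■v□□
□□□□□□□□
□□□□□□□□
step 4: □□□□□□□□
□□□□□□□□
□□□□■■□□
□□□□<■□□
□□□□□□□□
□□□□□□□□
step 5: □□□□□□□□
□□□□□□□□
□□□□■■□□
□□□□□■□□
□□□□v□□□
□□□□□□□□
step 6: □□□□□□□□
□□□□□□□□
□□□□■■□□
□□□□□■□□
□□□<■□□□
□□□□□□□□
step 7: □□□□□□□□
□□□□□□□□
□□□□■■□□
□□□^□■□□
□□□■■□□□
□□□□□□□□
step 8: □□□□□□□□
□□□□□□□□
□□□□■■□□
□□□■>■□□
□□□■■□□□
□□□□□□□□
step 9: □□□□□□□□
□□□□□□□□
□□□□■■□□
□□□■■■□□
□□□■v□□□
□□□□□□□□
step 10: □□□□□□□□
□□□□□□□□
□□□□■■□□
□□□■■■□□
□□□■□>□□
□□□□□□□□
step 11: □□□□□□□□
□□□□□□□□
□□□□■■□□
□□□■■■□□
□□□■□■□□
□□□□□v□□
step 12: □□□□□□□□
□□□□□□□□
□□□□■■□□
□□□■■■□□
□□□■□■□□
□□□□<■□□
step 13: □□□□□□□□
□□□□□□□□
□□□□■■□□
□□□■■■□□
□□□■^■□□
□□□□■■□□
step 14: □□□□□□□□
□□□□□□□□
□□□□■■□□
□□□■■■□□
□□□■■>□□
□□□□■■□□
step 15: □□□□□□□□
□□□□□□□□
□□□□■■□□
□□□■■^□□
□□□■■□□□
□□□□■■□□
step 16: □□□□□□□□
□□□□□□□□
□□□□■■□□
□□□■<□□□
□□□■■□□□
□□□□■■□□
step 17: □□□□□□□□
□□□□□□□□
□□□□■■□□
□□□■□□□□
□□□■v□□□
□□□□■■□□
step 18: □□□□□□□□
□□□□□□□□
□□□□■■□□
□□□■□□□□
□□□■□>□□
□□□□■■□□
step 19: □□□□□□□□
□□□□□□□□
□□□□■■□□
□□□■□□□□
□□□■□■□□
□□□□■v□□
step 20: □□□□□□□□
□□□□□□□□
□□□□■■□□
□□□■□□□□
□□□■□■□□
□□□□■□>□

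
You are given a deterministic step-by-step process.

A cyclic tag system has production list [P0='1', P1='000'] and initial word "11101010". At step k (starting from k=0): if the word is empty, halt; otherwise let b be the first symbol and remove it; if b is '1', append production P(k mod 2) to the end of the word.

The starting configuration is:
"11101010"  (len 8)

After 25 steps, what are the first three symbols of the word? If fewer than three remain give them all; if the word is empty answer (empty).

k=0  "11101010"  (len 8)
k=1  "11010101"  (len 8)
k=2  "1010101000"  (len 10)
k=3  "0101010001"  (len 10)
k=4  "101010001"  (len 9)
k=5  "010100011"  (len 9)
k=6  "10100011"  (len 8)
k=7  "01000111"  (len 8)
k=8  "1000111"  (len 7)
k=9  "0001111"  (len 7)
k=10  "001111"  (len 6)
k=11  "01111"  (len 5)
k=12  "1111"  (len 4)
k=13  "1111"  (len 4)
k=14  "111000"  (len 6)
k=15  "110001"  (len 6)
k=16  "10001000"  (len 8)
k=17  "00010001"  (len 8)
k=18  "0010001"  (len 7)
k=19  "010001"  (len 6)
k=20  "10001"  (len 5)
k=21  "00011"  (len 5)
k=22  "0011"  (len 4)
k=23  "011"  (len 3)
k=24  "11"  (len 2)
k=25  "11"  (len 2)

11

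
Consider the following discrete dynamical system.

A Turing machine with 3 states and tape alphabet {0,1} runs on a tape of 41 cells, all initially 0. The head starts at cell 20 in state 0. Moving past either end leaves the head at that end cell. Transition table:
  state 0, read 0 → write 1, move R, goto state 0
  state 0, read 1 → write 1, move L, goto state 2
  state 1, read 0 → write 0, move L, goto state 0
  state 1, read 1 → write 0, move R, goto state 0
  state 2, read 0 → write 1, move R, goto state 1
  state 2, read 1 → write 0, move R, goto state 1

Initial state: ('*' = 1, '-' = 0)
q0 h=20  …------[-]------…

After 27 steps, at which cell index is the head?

t=0: q0 h=20  …------[-]------…
t=1: q0 h=21  …-----*[-]------…
t=2: q0 h=22  …----**[-]------…
t=3: q0 h=23  …---***[-]------…
t=4: q0 h=24  …--****[-]------…
t=5: q0 h=25  …-*****[-]------…
t=6: q0 h=26  …******[-]------…
t=7: q0 h=27  …******[-]------…
t=8: q0 h=28  …******[-]------…
t=9: q0 h=29  …******[-]------…
t=10: q0 h=30  …******[-]------…
t=11: q0 h=31  …******[-]------…
t=12: q0 h=32  …******[-]------…
t=13: q0 h=33  …******[-]------…
t=14: q0 h=34  …******[-]------|
t=15: q0 h=35  …******[-]-----|
t=16: q0 h=36  …******[-]----|
t=17: q0 h=37  …******[-]---|
t=18: q0 h=38  …******[-]--|
t=19: q0 h=39  …******[-]-|
t=20: q0 h=40  …******[-]|
t=21: q0 h=40  …******[*]|
t=22: q2 h=39  …******[*]*|
t=23: q1 h=40  …*****-[*]|
t=24: q0 h=40  …*****-[-]|
t=25: q0 h=40  …*****-[*]|
t=26: q2 h=39  …******[-]*|
t=27: q1 h=40  …******[*]|

40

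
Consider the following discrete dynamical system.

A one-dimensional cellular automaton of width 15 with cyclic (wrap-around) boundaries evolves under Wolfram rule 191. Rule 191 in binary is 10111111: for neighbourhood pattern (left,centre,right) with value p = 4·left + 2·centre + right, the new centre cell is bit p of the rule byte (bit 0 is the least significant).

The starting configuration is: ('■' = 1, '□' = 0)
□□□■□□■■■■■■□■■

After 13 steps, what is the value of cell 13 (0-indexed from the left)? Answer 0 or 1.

gen 0: □□□■□□■■■■■■□■■
gen 1: ■■■■■■■■■■■□■■□
gen 2: ■■■■■■■■■■□■■□■
gen 3: ■■■■■■■■■□■■□■■
gen 4: ■■■■■■■■□■■□■■■
gen 5: ■■■■■■■□■■□■■■■
gen 6: ■■■■■■□■■□■■■■■
gen 7: ■■■■■□■■□■■■■■■
gen 8: ■■■■□■■□■■■■■■■
gen 9: ■■■□■■□■■■■■■■■
gen 10: ■■□■■□■■■■■■■■■
gen 11: ■□■■□■■■■■■■■■■
gen 12: □■■□■■■■■■■■■■■
gen 13: ■■□■■■■■■■■■■■□

1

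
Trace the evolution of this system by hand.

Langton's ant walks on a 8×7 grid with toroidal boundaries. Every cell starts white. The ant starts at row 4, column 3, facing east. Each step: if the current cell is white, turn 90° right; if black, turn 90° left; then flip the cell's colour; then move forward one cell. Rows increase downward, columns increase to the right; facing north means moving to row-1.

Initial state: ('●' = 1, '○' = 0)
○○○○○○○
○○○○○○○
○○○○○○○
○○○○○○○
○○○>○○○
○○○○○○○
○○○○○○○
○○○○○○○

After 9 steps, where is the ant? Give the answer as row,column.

gen 0: ○○○○○○○
○○○○○○○
○○○○○○○
○○○○○○○
○○○>○○○
○○○○○○○
○○○○○○○
○○○○○○○
gen 1: ○○○○○○○
○○○○○○○
○○○○○○○
○○○○○○○
○○○●○○○
○○○v○○○
○○○○○○○
○○○○○○○
gen 2: ○○○○○○○
○○○○○○○
○○○○○○○
○○○○○○○
○○○●○○○
○○<●○○○
○○○○○○○
○○○○○○○
gen 3: ○○○○○○○
○○○○○○○
○○○○○○○
○○○○○○○
○○^●○○○
○○●●○○○
○○○○○○○
○○○○○○○
gen 4: ○○○○○○○
○○○○○○○
○○○○○○○
○○○○○○○
○○●>○○○
○○●●○○○
○○○○○○○
○○○○○○○
gen 5: ○○○○○○○
○○○○○○○
○○○○○○○
○○○^○○○
○○●○○○○
○○●●○○○
○○○○○○○
○○○○○○○
gen 6: ○○○○○○○
○○○○○○○
○○○○○○○
○○○●>○○
○○●○○○○
○○●●○○○
○○○○○○○
○○○○○○○
gen 7: ○○○○○○○
○○○○○○○
○○○○○○○
○○○●●○○
○○●○v○○
○○●●○○○
○○○○○○○
○○○○○○○
gen 8: ○○○○○○○
○○○○○○○
○○○○○○○
○○○●●○○
○○●<●○○
○○●●○○○
○○○○○○○
○○○○○○○
gen 9: ○○○○○○○
○○○○○○○
○○○○○○○
○○○^●○○
○○●●●○○
○○●●○○○
○○○○○○○
○○○○○○○

3,3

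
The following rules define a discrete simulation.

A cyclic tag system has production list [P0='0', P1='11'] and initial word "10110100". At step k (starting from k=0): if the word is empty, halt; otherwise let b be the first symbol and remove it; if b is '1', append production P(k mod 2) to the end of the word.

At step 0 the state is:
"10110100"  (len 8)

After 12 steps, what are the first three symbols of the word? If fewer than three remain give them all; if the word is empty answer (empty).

step 0: "10110100"  (len 8)
step 1: "01101000"  (len 8)
step 2: "1101000"  (len 7)
step 3: "1010000"  (len 7)
step 4: "01000011"  (len 8)
step 5: "1000011"  (len 7)
step 6: "00001111"  (len 8)
step 7: "0001111"  (len 7)
step 8: "001111"  (len 6)
step 9: "01111"  (len 5)
step 10: "1111"  (len 4)
step 11: "1110"  (len 4)
step 12: "11011"  (len 5)

110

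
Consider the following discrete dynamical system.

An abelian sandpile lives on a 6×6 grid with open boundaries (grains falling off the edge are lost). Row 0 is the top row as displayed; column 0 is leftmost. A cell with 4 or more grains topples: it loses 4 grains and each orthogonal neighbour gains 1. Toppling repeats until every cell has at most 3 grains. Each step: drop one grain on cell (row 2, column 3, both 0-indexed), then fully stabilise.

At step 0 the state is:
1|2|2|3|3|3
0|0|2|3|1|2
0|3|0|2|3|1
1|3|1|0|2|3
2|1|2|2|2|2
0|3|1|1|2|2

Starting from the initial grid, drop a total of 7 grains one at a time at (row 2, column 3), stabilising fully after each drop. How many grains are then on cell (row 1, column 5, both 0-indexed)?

gen 0: 1|2|2|3|3|3
0|0|2|3|1|2
0|3|0|2|3|1
1|3|1|0|2|3
2|1|2|2|2|2
0|3|1|1|2|2
gen 1: 1|2|2|3|3|3
0|0|2|3|1|2
0|3|0|3|3|1
1|3|1|0|2|3
2|1|2|2|2|2
0|3|1|1|2|2
gen 2: 1|2|3|1|2|1
0|0|3|2|1|0
0|3|1|2|1|3
1|3|1|1|3|3
2|1|2|2|2|2
0|3|1|1|2|2
gen 3: 1|2|3|1|2|1
0|0|3|2|1|0
0|3|1|3|1|3
1|3|1|1|3|3
2|1|2|2|2|2
0|3|1|1|2|2
gen 4: 1|2|3|1|2|1
0|0|3|3|1|0
0|3|2|0|2|3
1|3|1|2|3|3
2|1|2|2|2|2
0|3|1|1|2|2
gen 5: 1|2|3|1|2|1
0|0|3|3|1|0
0|3|2|1|2|3
1|3|1|2|3|3
2|1|2|2|2|2
0|3|1|1|2|2
gen 6: 1|2|3|1|2|1
0|0|3|3|1|0
0|3|2|2|2|3
1|3|1|2|3|3
2|1|2|2|2|2
0|3|1|1|2|2
gen 7: 1|2|3|1|2|1
0|0|3|3|1|0
0|3|2|3|2|3
1|3|1|2|3|3
2|1|2|2|2|2
0|3|1|1|2|2

0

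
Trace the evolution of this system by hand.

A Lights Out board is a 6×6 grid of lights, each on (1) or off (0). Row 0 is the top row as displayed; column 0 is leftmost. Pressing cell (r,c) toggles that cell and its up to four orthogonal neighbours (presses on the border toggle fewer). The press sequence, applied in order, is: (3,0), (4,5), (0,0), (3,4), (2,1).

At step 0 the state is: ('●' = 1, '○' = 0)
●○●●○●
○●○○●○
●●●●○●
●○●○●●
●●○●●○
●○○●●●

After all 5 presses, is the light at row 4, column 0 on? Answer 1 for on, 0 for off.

[0] ●○●●○●
○●○○●○
●●●●○●
●○●○●●
●●○●●○
●○○●●●
[1] ●○●●○●
○●○○●○
○●●●○●
○●●○●●
○●○●●○
●○○●●●
[2] ●○●●○●
○●○○●○
○●●●○●
○●●○●○
○●○●○●
●○○●●○
[3] ○●●●○●
●●○○●○
○●●●○●
○●●○●○
○●○●○●
●○○●●○
[4] ○●●●○●
●●○○●○
○●●●●●
○●●●○●
○●○●●●
●○○●●○
[5] ○●●●○●
●○○○●○
●○○●●●
○○●●○●
○●○●●●
●○○●●○

0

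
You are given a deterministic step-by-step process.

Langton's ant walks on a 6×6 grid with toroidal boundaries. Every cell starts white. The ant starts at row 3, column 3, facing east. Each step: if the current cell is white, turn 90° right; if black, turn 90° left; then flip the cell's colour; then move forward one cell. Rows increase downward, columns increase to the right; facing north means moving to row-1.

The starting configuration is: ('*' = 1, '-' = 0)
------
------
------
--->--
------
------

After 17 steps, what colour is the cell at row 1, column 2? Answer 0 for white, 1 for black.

1

gen 0: ------
------
------
--->--
------
------
gen 1: ------
------
------
---*--
---v--
------
gen 2: ------
------
------
---*--
--<*--
------
gen 3: ------
------
------
--^*--
--**--
------
gen 4: ------
------
------
--*>--
--**--
------
gen 5: ------
------
---^--
--*---
--**--
------
gen 6: ------
------
---*>-
--*---
--**--
------
gen 7: ------
------
---**-
--*-v-
--**--
------
gen 8: ------
------
---**-
--*<*-
--**--
------
gen 9: ------
------
---^*-
--***-
--**--
------
gen 10: ------
------
--<-*-
--***-
--**--
------
gen 11: ------
--^---
--*-*-
--***-
--**--
------
gen 12: ------
--*>--
--*-*-
--***-
--**--
------
gen 13: ------
--**--
--*v*-
--***-
--**--
------
gen 14: ------
--**--
--<**-
--***-
--**--
------
gen 15: ------
--**--
---**-
--v**-
--**--
------
gen 16: ------
--**--
---**-
--->*-
--**--
------
gen 17: ------
--**--
---^*-
----*-
--**--
------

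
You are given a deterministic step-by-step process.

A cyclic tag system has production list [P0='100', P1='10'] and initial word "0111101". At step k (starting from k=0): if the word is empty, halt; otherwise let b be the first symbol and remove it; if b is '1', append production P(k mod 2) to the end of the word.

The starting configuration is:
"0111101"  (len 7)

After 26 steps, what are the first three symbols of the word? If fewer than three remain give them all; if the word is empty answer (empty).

010

step 0: "0111101"  (len 7)
step 1: "111101"  (len 6)
step 2: "1110110"  (len 7)
step 3: "110110100"  (len 9)
step 4: "1011010010"  (len 10)
step 5: "011010010100"  (len 12)
step 6: "11010010100"  (len 11)
step 7: "1010010100100"  (len 13)
step 8: "01001010010010"  (len 14)
step 9: "1001010010010"  (len 13)
step 10: "00101001001010"  (len 14)
step 11: "0101001001010"  (len 13)
step 12: "101001001010"  (len 12)
step 13: "01001001010100"  (len 14)
step 14: "1001001010100"  (len 13)
step 15: "001001010100100"  (len 15)
step 16: "01001010100100"  (len 14)
step 17: "1001010100100"  (len 13)
step 18: "00101010010010"  (len 14)
step 19: "0101010010010"  (len 13)
step 20: "101010010010"  (len 12)
step 21: "01010010010100"  (len 14)
step 22: "1010010010100"  (len 13)
step 23: "010010010100100"  (len 15)
step 24: "10010010100100"  (len 14)
step 25: "0010010100100100"  (len 16)
step 26: "010010100100100"  (len 15)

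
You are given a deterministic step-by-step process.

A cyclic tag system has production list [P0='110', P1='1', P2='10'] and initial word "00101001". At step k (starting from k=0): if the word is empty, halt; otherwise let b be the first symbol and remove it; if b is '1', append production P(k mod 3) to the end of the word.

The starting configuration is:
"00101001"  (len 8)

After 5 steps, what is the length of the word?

6

gen 0: "00101001"  (len 8)
gen 1: "0101001"  (len 7)
gen 2: "101001"  (len 6)
gen 3: "0100110"  (len 7)
gen 4: "100110"  (len 6)
gen 5: "001101"  (len 6)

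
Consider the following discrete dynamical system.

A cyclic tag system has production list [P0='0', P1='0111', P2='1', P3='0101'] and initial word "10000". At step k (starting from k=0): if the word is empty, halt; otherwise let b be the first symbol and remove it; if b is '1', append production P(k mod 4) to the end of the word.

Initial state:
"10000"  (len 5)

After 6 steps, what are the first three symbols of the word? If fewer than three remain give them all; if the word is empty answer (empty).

t=0: "10000"  (len 5)
t=1: "00000"  (len 5)
t=2: "0000"  (len 4)
t=3: "000"  (len 3)
t=4: "00"  (len 2)
t=5: "0"  (len 1)
t=6: (halted — word empty)

(empty)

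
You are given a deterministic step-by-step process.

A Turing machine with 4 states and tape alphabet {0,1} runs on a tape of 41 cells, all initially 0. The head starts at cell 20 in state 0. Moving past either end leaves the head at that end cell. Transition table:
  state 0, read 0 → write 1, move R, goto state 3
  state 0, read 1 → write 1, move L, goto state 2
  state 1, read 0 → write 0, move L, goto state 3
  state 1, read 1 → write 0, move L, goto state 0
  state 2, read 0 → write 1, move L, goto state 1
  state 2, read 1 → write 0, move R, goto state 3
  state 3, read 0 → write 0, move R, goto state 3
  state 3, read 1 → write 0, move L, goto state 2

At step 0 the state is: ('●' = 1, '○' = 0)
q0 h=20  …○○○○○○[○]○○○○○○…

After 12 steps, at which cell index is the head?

32

[0] q0 h=20  …○○○○○○[○]○○○○○○…
[1] q3 h=21  …○○○○○●[○]○○○○○○…
[2] q3 h=22  …○○○○●○[○]○○○○○○…
[3] q3 h=23  …○○○●○○[○]○○○○○○…
[4] q3 h=24  …○○●○○○[○]○○○○○○…
[5] q3 h=25  …○●○○○○[○]○○○○○○…
[6] q3 h=26  …●○○○○○[○]○○○○○○…
[7] q3 h=27  …○○○○○○[○]○○○○○○…
[8] q3 h=28  …○○○○○○[○]○○○○○○…
[9] q3 h=29  …○○○○○○[○]○○○○○○…
[10] q3 h=30  …○○○○○○[○]○○○○○○…
[11] q3 h=31  …○○○○○○[○]○○○○○○…
[12] q3 h=32  …○○○○○○[○]○○○○○○…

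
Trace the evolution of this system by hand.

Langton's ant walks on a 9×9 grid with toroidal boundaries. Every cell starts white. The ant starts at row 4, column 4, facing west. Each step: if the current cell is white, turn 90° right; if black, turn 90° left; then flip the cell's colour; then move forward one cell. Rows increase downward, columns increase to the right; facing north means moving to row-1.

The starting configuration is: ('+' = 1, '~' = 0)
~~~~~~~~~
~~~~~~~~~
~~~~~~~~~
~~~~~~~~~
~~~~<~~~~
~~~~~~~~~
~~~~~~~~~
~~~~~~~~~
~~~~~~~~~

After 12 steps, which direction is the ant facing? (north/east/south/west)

west

step 0: ~~~~~~~~~
~~~~~~~~~
~~~~~~~~~
~~~~~~~~~
~~~~<~~~~
~~~~~~~~~
~~~~~~~~~
~~~~~~~~~
~~~~~~~~~
step 1: ~~~~~~~~~
~~~~~~~~~
~~~~~~~~~
~~~~^~~~~
~~~~+~~~~
~~~~~~~~~
~~~~~~~~~
~~~~~~~~~
~~~~~~~~~
step 2: ~~~~~~~~~
~~~~~~~~~
~~~~~~~~~
~~~~+>~~~
~~~~+~~~~
~~~~~~~~~
~~~~~~~~~
~~~~~~~~~
~~~~~~~~~
step 3: ~~~~~~~~~
~~~~~~~~~
~~~~~~~~~
~~~~++~~~
~~~~+v~~~
~~~~~~~~~
~~~~~~~~~
~~~~~~~~~
~~~~~~~~~
step 4: ~~~~~~~~~
~~~~~~~~~
~~~~~~~~~
~~~~++~~~
~~~~<+~~~
~~~~~~~~~
~~~~~~~~~
~~~~~~~~~
~~~~~~~~~
step 5: ~~~~~~~~~
~~~~~~~~~
~~~~~~~~~
~~~~++~~~
~~~~~+~~~
~~~~v~~~~
~~~~~~~~~
~~~~~~~~~
~~~~~~~~~
step 6: ~~~~~~~~~
~~~~~~~~~
~~~~~~~~~
~~~~++~~~
~~~~~+~~~
~~~<+~~~~
~~~~~~~~~
~~~~~~~~~
~~~~~~~~~
step 7: ~~~~~~~~~
~~~~~~~~~
~~~~~~~~~
~~~~++~~~
~~~^~+~~~
~~~++~~~~
~~~~~~~~~
~~~~~~~~~
~~~~~~~~~
step 8: ~~~~~~~~~
~~~~~~~~~
~~~~~~~~~
~~~~++~~~
~~~+>+~~~
~~~++~~~~
~~~~~~~~~
~~~~~~~~~
~~~~~~~~~
step 9: ~~~~~~~~~
~~~~~~~~~
~~~~~~~~~
~~~~++~~~
~~~+++~~~
~~~+v~~~~
~~~~~~~~~
~~~~~~~~~
~~~~~~~~~
step 10: ~~~~~~~~~
~~~~~~~~~
~~~~~~~~~
~~~~++~~~
~~~+++~~~
~~~+~>~~~
~~~~~~~~~
~~~~~~~~~
~~~~~~~~~
step 11: ~~~~~~~~~
~~~~~~~~~
~~~~~~~~~
~~~~++~~~
~~~+++~~~
~~~+~+~~~
~~~~~v~~~
~~~~~~~~~
~~~~~~~~~
step 12: ~~~~~~~~~
~~~~~~~~~
~~~~~~~~~
~~~~++~~~
~~~+++~~~
~~~+~+~~~
~~~~<+~~~
~~~~~~~~~
~~~~~~~~~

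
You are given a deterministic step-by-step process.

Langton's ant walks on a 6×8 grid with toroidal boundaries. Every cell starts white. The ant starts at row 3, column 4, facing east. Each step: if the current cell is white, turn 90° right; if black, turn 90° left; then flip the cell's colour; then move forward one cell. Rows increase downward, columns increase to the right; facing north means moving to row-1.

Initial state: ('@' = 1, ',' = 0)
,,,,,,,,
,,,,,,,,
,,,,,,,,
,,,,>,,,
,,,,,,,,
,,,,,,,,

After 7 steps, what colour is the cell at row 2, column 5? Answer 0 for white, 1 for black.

0) ,,,,,,,,
,,,,,,,,
,,,,,,,,
,,,,>,,,
,,,,,,,,
,,,,,,,,
1) ,,,,,,,,
,,,,,,,,
,,,,,,,,
,,,,@,,,
,,,,v,,,
,,,,,,,,
2) ,,,,,,,,
,,,,,,,,
,,,,,,,,
,,,,@,,,
,,,<@,,,
,,,,,,,,
3) ,,,,,,,,
,,,,,,,,
,,,,,,,,
,,,^@,,,
,,,@@,,,
,,,,,,,,
4) ,,,,,,,,
,,,,,,,,
,,,,,,,,
,,,@>,,,
,,,@@,,,
,,,,,,,,
5) ,,,,,,,,
,,,,,,,,
,,,,^,,,
,,,@,,,,
,,,@@,,,
,,,,,,,,
6) ,,,,,,,,
,,,,,,,,
,,,,@>,,
,,,@,,,,
,,,@@,,,
,,,,,,,,
7) ,,,,,,,,
,,,,,,,,
,,,,@@,,
,,,@,v,,
,,,@@,,,
,,,,,,,,

1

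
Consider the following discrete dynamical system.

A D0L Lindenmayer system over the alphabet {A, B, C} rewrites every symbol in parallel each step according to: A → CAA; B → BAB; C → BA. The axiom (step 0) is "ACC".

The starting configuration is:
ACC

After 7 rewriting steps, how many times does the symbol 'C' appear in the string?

684

t=0: ACC
t=1: CAABABA
t=2: BACAACAABABCAABABCAA
t=3: BABCAABACAACAABACAACAABABCAABABBACAACAABABCAABABBACAACAA
t=4: BABCAABABBACAACAABABCAABACAACAABACAACAABABCAABACAACAABACAA…AABACAACAABABCAABABBACAACAABABCAABABBABCAABACAACAABACAACAA  (len 157)
t=5: BABCAABABBACAACAABABCAABABBABCAABACAACAABACAACAABABCAABABB…CAABABBACAACAABABCAABACAACAABACAACAABABCAABACAACAABACAACAA  (len 440)
t=6: BABCAABABBACAACAABABCAABABBABCAABACAACAABACAACAABABCAABABB…CAABABBACAACAABABCAABACAACAABACAACAABABCAABACAACAABACAACAA  (len 1233)
t=7: BABCAABABBACAACAABABCAABABBABCAABACAACAABACAACAABABCAABABB…CAABABBACAACAABABCAABACAACAABACAACAABABCAABACAACAABACAACAA  (len 3455)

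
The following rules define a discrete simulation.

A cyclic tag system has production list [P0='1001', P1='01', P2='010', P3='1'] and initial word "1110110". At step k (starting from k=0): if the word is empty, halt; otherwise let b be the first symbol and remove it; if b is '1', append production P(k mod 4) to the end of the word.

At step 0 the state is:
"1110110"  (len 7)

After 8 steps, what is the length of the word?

[0] "1110110"  (len 7)
[1] "1101101001"  (len 10)
[2] "10110100101"  (len 11)
[3] "0110100101010"  (len 13)
[4] "110100101010"  (len 12)
[5] "101001010101001"  (len 15)
[6] "0100101010100101"  (len 16)
[7] "100101010100101"  (len 15)
[8] "001010101001011"  (len 15)

15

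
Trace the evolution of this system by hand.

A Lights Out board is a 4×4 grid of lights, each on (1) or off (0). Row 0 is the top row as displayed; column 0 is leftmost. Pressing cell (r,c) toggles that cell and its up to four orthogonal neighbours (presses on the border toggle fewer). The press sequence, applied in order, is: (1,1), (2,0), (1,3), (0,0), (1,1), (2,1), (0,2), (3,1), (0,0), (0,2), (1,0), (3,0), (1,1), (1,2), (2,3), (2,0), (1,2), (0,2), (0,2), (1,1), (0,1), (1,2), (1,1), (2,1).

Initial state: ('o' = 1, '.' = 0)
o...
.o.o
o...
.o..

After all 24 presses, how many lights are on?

8

gen 0: o...
.o.o
o...
.o..
gen 1: oo..
o.oo
oo..
.o..
gen 2: oo..
..oo
....
oo..
gen 3: oo.o
....
...o
oo..
gen 4: ...o
o...
...o
oo..
gen 5: .o.o
.oo.
.o.o
oo..
gen 6: .o.o
..o.
o.oo
o...
gen 7: ..o.
....
o.oo
o...
gen 8: ..o.
....
oooo
.oo.
gen 9: ooo.
o...
oooo
.oo.
gen 10: o..o
o.o.
oooo
.oo.
gen 11: ...o
.oo.
.ooo
.oo.
gen 12: ...o
.oo.
oooo
o.o.
gen 13: .o.o
o...
o.oo
o.o.
gen 14: .ooo
oooo
o..o
o.o.
gen 15: .ooo
ooo.
o.o.
o.oo
gen 16: .ooo
.oo.
.oo.
..oo
gen 17: .o.o
...o
.o..
..oo
gen 18: ..o.
..oo
.o..
..oo
gen 19: .o.o
...o
.o..
..oo
gen 20: ...o
oooo
....
..oo
gen 21: oooo
o.oo
....
..oo
gen 22: oo.o
oo..
..o.
..oo
gen 23: o..o
..o.
.oo.
..oo
gen 24: o..o
.oo.
o...
.ooo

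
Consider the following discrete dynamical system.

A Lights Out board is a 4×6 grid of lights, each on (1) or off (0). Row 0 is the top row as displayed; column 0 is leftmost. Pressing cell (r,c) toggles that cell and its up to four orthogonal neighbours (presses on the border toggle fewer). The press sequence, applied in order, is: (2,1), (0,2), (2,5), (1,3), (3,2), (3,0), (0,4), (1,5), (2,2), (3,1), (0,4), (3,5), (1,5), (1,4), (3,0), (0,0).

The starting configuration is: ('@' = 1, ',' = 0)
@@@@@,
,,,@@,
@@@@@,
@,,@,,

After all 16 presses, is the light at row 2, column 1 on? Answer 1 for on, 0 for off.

gen 0: @@@@@,
,,,@@,
@@@@@,
@,,@,,
gen 1: @@@@@,
,@,@@,
,,,@@,
@@,@,,
gen 2: @,,,@,
,@@@@,
,,,@@,
@@,@,,
gen 3: @,,,@,
,@@@@@
,,,@,@
@@,@,@
gen 4: @,,@@,
,@,,,@
,,,,,@
@@,@,@
gen 5: @,,@@,
,@,,,@
,,@,,@
@,@,,@
gen 6: @,,@@,
,@,,,@
@,@,,@
,@@,,@
gen 7: @,,,,@
,@,,@@
@,@,,@
,@@,,@
gen 8: @,,,,,
,@,,,,
@,@,,,
,@@,,@
gen 9: @,,,,,
,@@,,,
@@,@,,
,@,,,@
gen 10: @,,,,,
,@@,,,
@,,@,,
@,@,,@
gen 11: @,,@@@
,@@,@,
@,,@,,
@,@,,@
gen 12: @,,@@@
,@@,@,
@,,@,@
@,@,@,
gen 13: @,,@@,
,@@,,@
@,,@,,
@,@,@,
gen 14: @,,@,,
,@@@@,
@,,@@,
@,@,@,
gen 15: @,,@,,
,@@@@,
,,,@@,
,@@,@,
gen 16: ,@,@,,
@@@@@,
,,,@@,
,@@,@,

0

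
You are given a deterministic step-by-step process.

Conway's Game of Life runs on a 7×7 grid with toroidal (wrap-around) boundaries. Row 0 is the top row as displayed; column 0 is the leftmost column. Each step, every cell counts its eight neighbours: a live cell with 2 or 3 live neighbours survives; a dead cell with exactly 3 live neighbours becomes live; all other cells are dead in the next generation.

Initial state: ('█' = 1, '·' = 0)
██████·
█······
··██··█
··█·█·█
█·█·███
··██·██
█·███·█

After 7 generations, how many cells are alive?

17

step 0: ██████·
█······
··██··█
··█·█·█
█·█·███
··██·██
█·███·█
step 1: ·····█·
█····█·
████·██
··█·█··
█·█····
·······
·······
step 2: ······█
█·█··█·
█·██·█·
····██·
·█·█···
·······
·······
step 3: ······█
█·████·
··██·█·
·█···██
····█··
·······
·······
step 4: ···████
·██··█·
█······
··██·██
·····█·
·······
·······
step 5: ··█████
████·█·
█··███·
····███
····███
·······
····██·
step 6: █······
█······
█······
█······
····█·█
······█
······█
step 7: █·····█
██····█
██····█
█·····█
█····██
█·····█
█·····█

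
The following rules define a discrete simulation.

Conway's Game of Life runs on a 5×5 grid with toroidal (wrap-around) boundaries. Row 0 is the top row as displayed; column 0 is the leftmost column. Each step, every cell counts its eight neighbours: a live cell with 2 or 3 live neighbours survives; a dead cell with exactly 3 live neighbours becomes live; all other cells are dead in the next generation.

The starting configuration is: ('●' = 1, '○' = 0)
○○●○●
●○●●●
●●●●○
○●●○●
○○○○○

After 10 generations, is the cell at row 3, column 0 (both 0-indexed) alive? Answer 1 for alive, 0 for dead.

1

t=0: ○○●○●
●○●●●
●●●●○
○●●○●
○○○○○
t=1: ●●●○●
○○○○○
○○○○○
○○○○●
●●●○○
t=2: ○○●●●
●●○○○
○○○○○
●●○○○
○○●○○
t=3: ●○●●●
●●●●●
○○○○○
○●○○○
●○●○●
t=4: ○○○○○
○○○○○
○○○●●
●●○○○
○○●○○
t=5: ○○○○○
○○○○○
●○○○●
●●●●●
○●○○○
t=6: ○○○○○
○○○○○
○○●○○
○○●●○
○●○●●
t=7: ○○○○○
○○○○○
○○●●○
○●○○●
○○○●●
t=8: ○○○○○
○○○○○
○○●●○
●○○○●
●○○●●
t=9: ○○○○●
○○○○○
○○○●●
●●●○○
●○○●○
t=10: ○○○○●
○○○●●
●●●●●
●●●○○
●○●●○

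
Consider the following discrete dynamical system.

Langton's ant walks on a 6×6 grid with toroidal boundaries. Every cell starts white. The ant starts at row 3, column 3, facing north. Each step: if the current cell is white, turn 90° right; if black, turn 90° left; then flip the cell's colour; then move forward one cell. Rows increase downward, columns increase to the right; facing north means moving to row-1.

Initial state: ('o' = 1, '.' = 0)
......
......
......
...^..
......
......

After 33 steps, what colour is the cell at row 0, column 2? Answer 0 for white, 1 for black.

1

k=0  ......
......
......
...^..
......
......
k=1  ......
......
......
...o>.
......
......
k=2  ......
......
......
...oo.
....v.
......
k=3  ......
......
......
...oo.
...<o.
......
k=4  ......
......
......
...^o.
...oo.
......
k=5  ......
......
......
..<.o.
...oo.
......
k=6  ......
......
..^...
..o.o.
...oo.
......
k=7  ......
......
..o>..
..o.o.
...oo.
......
k=8  ......
......
..oo..
..ovo.
...oo.
......
k=9  ......
......
..oo..
..<oo.
...oo.
......
k=10  ......
......
..oo..
...oo.
..voo.
......
k=11  ......
......
..oo..
...oo.
.<ooo.
......
k=12  ......
......
..oo..
.^.oo.
.oooo.
......
k=13  ......
......
..oo..
.o>oo.
.oooo.
......
k=14  ......
......
..oo..
.oooo.
.ovoo.
......
k=15  ......
......
..oo..
.oooo.
.o.>o.
......
k=16  ......
......
..oo..
.oo^o.
.o..o.
......
k=17  ......
......
..oo..
.o<.o.
.o..o.
......
k=18  ......
......
..oo..
.o..o.
.ov.o.
......
k=19  ......
......
..oo..
.o..o.
.<o.o.
......
k=20  ......
......
..oo..
.o..o.
..o.o.
.v....
k=21  ......
......
..oo..
.o..o.
..o.o.
<o....
k=22  ......
......
..oo..
.o..o.
^.o.o.
oo....
k=23  ......
......
..oo..
.o..o.
o>o.o.
oo....
k=24  ......
......
..oo..
.o..o.
ooo.o.
ov....
k=25  ......
......
..oo..
.o..o.
ooo.o.
o.>...
k=26  ..v...
......
..oo..
.o..o.
ooo.o.
o.o...
k=27  .<o...
......
..oo..
.o..o.
ooo.o.
o.o...
k=28  .oo...
......
..oo..
.o..o.
ooo.o.
o^o...
k=29  .oo...
......
..oo..
.o..o.
ooo.o.
oo>...
k=30  .oo...
......
..oo..
.o..o.
oo^.o.
oo....
k=31  .oo...
......
..oo..
.o..o.
o<..o.
oo....
k=32  .oo...
......
..oo..
.o..o.
o...o.
ov....
k=33  .oo...
......
..oo..
.o..o.
o...o.
o.>...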